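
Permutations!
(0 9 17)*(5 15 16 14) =(0 9 17)(5 15 16 14) =[9, 1, 2, 3, 4, 15, 6, 7, 8, 17, 10, 11, 12, 13, 5, 16, 14, 0]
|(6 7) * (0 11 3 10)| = |(0 11 3 10)(6 7)| = 4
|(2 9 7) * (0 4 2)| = |(0 4 2 9 7)| = 5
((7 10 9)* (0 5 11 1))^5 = (0 5 11 1)(7 9 10) = [5, 0, 2, 3, 4, 11, 6, 9, 8, 10, 7, 1]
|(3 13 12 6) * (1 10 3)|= 6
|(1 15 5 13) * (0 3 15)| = |(0 3 15 5 13 1)| = 6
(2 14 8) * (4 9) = (2 14 8)(4 9) = [0, 1, 14, 3, 9, 5, 6, 7, 2, 4, 10, 11, 12, 13, 8]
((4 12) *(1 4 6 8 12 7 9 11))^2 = (1 7 11 4 9)(6 12 8) = [0, 7, 2, 3, 9, 5, 12, 11, 6, 1, 10, 4, 8]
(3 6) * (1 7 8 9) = [0, 7, 2, 6, 4, 5, 3, 8, 9, 1] = (1 7 8 9)(3 6)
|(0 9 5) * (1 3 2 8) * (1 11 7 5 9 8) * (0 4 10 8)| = 6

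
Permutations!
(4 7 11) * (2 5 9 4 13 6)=[0, 1, 5, 3, 7, 9, 2, 11, 8, 4, 10, 13, 12, 6]=(2 5 9 4 7 11 13 6)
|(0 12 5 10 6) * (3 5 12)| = |(12)(0 3 5 10 6)| = 5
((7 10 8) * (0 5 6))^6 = (10) = [0, 1, 2, 3, 4, 5, 6, 7, 8, 9, 10]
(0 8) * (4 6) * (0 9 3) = [8, 1, 2, 0, 6, 5, 4, 7, 9, 3] = (0 8 9 3)(4 6)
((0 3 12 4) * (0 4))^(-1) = (0 12 3) = [12, 1, 2, 0, 4, 5, 6, 7, 8, 9, 10, 11, 3]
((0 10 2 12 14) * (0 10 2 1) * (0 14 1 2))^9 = (1 12 2 10 14) = [0, 12, 10, 3, 4, 5, 6, 7, 8, 9, 14, 11, 2, 13, 1]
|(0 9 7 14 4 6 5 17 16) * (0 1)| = |(0 9 7 14 4 6 5 17 16 1)| = 10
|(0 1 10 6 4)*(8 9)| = 10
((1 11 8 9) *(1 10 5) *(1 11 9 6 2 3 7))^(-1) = (1 7 3 2 6 8 11 5 10 9) = [0, 7, 6, 2, 4, 10, 8, 3, 11, 1, 9, 5]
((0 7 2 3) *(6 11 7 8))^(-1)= (0 3 2 7 11 6 8)= [3, 1, 7, 2, 4, 5, 8, 11, 0, 9, 10, 6]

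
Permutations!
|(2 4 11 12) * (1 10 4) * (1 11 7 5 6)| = 6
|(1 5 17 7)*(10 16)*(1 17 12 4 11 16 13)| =|(1 5 12 4 11 16 10 13)(7 17)| =8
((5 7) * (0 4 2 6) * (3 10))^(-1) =[6, 1, 4, 10, 0, 7, 2, 5, 8, 9, 3] =(0 6 2 4)(3 10)(5 7)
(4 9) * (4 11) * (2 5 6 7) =(2 5 6 7)(4 9 11) =[0, 1, 5, 3, 9, 6, 7, 2, 8, 11, 10, 4]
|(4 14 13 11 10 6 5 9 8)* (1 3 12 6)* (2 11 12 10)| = 24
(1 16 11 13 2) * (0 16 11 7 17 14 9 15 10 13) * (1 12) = (0 16 7 17 14 9 15 10 13 2 12 1 11) = [16, 11, 12, 3, 4, 5, 6, 17, 8, 15, 13, 0, 1, 2, 9, 10, 7, 14]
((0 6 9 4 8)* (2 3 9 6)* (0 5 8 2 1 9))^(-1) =(0 3 2 4 9 1)(5 8) =[3, 0, 4, 2, 9, 8, 6, 7, 5, 1]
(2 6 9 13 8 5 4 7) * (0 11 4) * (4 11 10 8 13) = (13)(0 10 8 5)(2 6 9 4 7) = [10, 1, 6, 3, 7, 0, 9, 2, 5, 4, 8, 11, 12, 13]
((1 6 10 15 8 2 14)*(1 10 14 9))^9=(1 6 14 10 15 8 2 9)=[0, 6, 9, 3, 4, 5, 14, 7, 2, 1, 15, 11, 12, 13, 10, 8]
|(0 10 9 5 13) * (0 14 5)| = 3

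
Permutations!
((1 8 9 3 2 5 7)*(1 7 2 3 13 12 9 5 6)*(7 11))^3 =(13)(1 2 8 6 5)(7 11) =[0, 2, 8, 3, 4, 1, 5, 11, 6, 9, 10, 7, 12, 13]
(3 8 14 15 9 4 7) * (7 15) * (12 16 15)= (3 8 14 7)(4 12 16 15 9)= [0, 1, 2, 8, 12, 5, 6, 3, 14, 4, 10, 11, 16, 13, 7, 9, 15]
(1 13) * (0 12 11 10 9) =(0 12 11 10 9)(1 13) =[12, 13, 2, 3, 4, 5, 6, 7, 8, 0, 9, 10, 11, 1]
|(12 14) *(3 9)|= 2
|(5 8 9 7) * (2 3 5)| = 6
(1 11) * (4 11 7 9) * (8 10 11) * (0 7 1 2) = (0 7 9 4 8 10 11 2) = [7, 1, 0, 3, 8, 5, 6, 9, 10, 4, 11, 2]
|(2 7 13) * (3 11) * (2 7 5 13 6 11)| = |(2 5 13 7 6 11 3)| = 7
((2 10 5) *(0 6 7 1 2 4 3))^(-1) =(0 3 4 5 10 2 1 7 6) =[3, 7, 1, 4, 5, 10, 0, 6, 8, 9, 2]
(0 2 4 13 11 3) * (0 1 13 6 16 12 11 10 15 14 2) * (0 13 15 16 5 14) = [13, 15, 4, 1, 6, 14, 5, 7, 8, 9, 16, 3, 11, 10, 2, 0, 12] = (0 13 10 16 12 11 3 1 15)(2 4 6 5 14)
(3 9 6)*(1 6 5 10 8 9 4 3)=(1 6)(3 4)(5 10 8 9)=[0, 6, 2, 4, 3, 10, 1, 7, 9, 5, 8]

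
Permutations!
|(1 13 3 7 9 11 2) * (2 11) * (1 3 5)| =12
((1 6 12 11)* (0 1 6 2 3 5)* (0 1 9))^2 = (1 3)(2 5)(6 11 12) = [0, 3, 5, 1, 4, 2, 11, 7, 8, 9, 10, 12, 6]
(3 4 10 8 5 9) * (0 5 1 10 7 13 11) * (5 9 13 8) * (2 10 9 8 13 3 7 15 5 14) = (0 8 1 9 7 13 11)(2 10 14)(3 4 15 5) = [8, 9, 10, 4, 15, 3, 6, 13, 1, 7, 14, 0, 12, 11, 2, 5]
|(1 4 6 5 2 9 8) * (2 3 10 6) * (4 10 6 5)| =|(1 10 5 3 6 4 2 9 8)| =9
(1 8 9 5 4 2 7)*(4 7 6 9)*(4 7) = (1 8 7)(2 6 9 5 4) = [0, 8, 6, 3, 2, 4, 9, 1, 7, 5]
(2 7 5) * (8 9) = (2 7 5)(8 9) = [0, 1, 7, 3, 4, 2, 6, 5, 9, 8]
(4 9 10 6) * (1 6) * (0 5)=(0 5)(1 6 4 9 10)=[5, 6, 2, 3, 9, 0, 4, 7, 8, 10, 1]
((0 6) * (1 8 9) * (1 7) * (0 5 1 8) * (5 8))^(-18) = (0 9 1 8 5 6 7) = [9, 8, 2, 3, 4, 6, 7, 0, 5, 1]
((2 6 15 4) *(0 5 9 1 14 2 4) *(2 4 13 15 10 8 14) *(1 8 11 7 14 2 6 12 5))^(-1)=[15, 0, 8, 3, 14, 12, 1, 11, 9, 5, 6, 10, 2, 4, 7, 13]=(0 15 13 4 14 7 11 10 6 1)(2 8 9 5 12)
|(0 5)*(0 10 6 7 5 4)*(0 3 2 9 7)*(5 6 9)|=|(0 4 3 2 5 10 9 7 6)|=9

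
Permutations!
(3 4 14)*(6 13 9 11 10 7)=[0, 1, 2, 4, 14, 5, 13, 6, 8, 11, 7, 10, 12, 9, 3]=(3 4 14)(6 13 9 11 10 7)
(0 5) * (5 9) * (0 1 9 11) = [11, 9, 2, 3, 4, 1, 6, 7, 8, 5, 10, 0] = (0 11)(1 9 5)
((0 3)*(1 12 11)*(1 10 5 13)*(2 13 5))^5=(0 3)(1 13 2 10 11 12)=[3, 13, 10, 0, 4, 5, 6, 7, 8, 9, 11, 12, 1, 2]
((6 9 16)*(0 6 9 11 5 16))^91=(0 6 11 5 16 9)=[6, 1, 2, 3, 4, 16, 11, 7, 8, 0, 10, 5, 12, 13, 14, 15, 9]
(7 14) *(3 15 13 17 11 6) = (3 15 13 17 11 6)(7 14) = [0, 1, 2, 15, 4, 5, 3, 14, 8, 9, 10, 6, 12, 17, 7, 13, 16, 11]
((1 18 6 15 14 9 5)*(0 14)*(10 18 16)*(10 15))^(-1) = [15, 5, 2, 3, 4, 9, 18, 7, 8, 14, 6, 11, 12, 13, 0, 16, 1, 17, 10] = (0 15 16 1 5 9 14)(6 18 10)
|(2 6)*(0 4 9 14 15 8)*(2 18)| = |(0 4 9 14 15 8)(2 6 18)| = 6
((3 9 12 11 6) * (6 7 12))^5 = (3 6 9)(7 11 12) = [0, 1, 2, 6, 4, 5, 9, 11, 8, 3, 10, 12, 7]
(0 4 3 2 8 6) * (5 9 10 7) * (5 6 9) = [4, 1, 8, 2, 3, 5, 0, 6, 9, 10, 7] = (0 4 3 2 8 9 10 7 6)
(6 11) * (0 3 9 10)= (0 3 9 10)(6 11)= [3, 1, 2, 9, 4, 5, 11, 7, 8, 10, 0, 6]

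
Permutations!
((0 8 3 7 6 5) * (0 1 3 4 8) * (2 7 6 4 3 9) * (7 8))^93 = [0, 2, 3, 5, 7, 9, 1, 4, 6, 8] = (1 2 3 5 9 8 6)(4 7)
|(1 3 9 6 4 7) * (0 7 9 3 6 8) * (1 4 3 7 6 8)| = |(0 6 3 7 4 9 1 8)| = 8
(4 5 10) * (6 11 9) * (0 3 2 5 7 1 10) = (0 3 2 5)(1 10 4 7)(6 11 9) = [3, 10, 5, 2, 7, 0, 11, 1, 8, 6, 4, 9]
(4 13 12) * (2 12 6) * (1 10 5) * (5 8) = (1 10 8 5)(2 12 4 13 6) = [0, 10, 12, 3, 13, 1, 2, 7, 5, 9, 8, 11, 4, 6]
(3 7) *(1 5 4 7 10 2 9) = [0, 5, 9, 10, 7, 4, 6, 3, 8, 1, 2] = (1 5 4 7 3 10 2 9)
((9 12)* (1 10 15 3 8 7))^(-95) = [0, 10, 2, 8, 4, 5, 6, 1, 7, 12, 15, 11, 9, 13, 14, 3] = (1 10 15 3 8 7)(9 12)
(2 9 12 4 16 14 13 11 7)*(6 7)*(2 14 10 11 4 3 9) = [0, 1, 2, 9, 16, 5, 7, 14, 8, 12, 11, 6, 3, 4, 13, 15, 10] = (3 9 12)(4 16 10 11 6 7 14 13)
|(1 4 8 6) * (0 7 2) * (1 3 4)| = |(0 7 2)(3 4 8 6)| = 12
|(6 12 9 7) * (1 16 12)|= 6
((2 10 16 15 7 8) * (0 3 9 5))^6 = (16)(0 9)(3 5) = [9, 1, 2, 5, 4, 3, 6, 7, 8, 0, 10, 11, 12, 13, 14, 15, 16]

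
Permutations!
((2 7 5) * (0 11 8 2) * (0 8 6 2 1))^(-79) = (0 11 6 2 7 5 8 1) = [11, 0, 7, 3, 4, 8, 2, 5, 1, 9, 10, 6]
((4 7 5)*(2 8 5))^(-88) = (2 5 7 8 4) = [0, 1, 5, 3, 2, 7, 6, 8, 4]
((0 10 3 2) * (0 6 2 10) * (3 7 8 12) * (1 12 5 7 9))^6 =(1 12 3 10 9) =[0, 12, 2, 10, 4, 5, 6, 7, 8, 1, 9, 11, 3]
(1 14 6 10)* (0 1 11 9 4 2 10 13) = (0 1 14 6 13)(2 10 11 9 4) = [1, 14, 10, 3, 2, 5, 13, 7, 8, 4, 11, 9, 12, 0, 6]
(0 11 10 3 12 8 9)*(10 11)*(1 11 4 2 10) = (0 1 11 4 2 10 3 12 8 9) = [1, 11, 10, 12, 2, 5, 6, 7, 9, 0, 3, 4, 8]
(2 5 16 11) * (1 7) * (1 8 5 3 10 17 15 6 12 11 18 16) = (1 7 8 5)(2 3 10 17 15 6 12 11)(16 18) = [0, 7, 3, 10, 4, 1, 12, 8, 5, 9, 17, 2, 11, 13, 14, 6, 18, 15, 16]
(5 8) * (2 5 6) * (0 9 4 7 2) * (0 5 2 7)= (0 9 4)(5 8 6)= [9, 1, 2, 3, 0, 8, 5, 7, 6, 4]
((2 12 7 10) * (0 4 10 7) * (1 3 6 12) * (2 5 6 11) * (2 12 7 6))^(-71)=(0 4 10 5 2 1 3 11 12)(6 7)=[4, 3, 1, 11, 10, 2, 7, 6, 8, 9, 5, 12, 0]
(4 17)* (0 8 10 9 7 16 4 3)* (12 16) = (0 8 10 9 7 12 16 4 17 3) = [8, 1, 2, 0, 17, 5, 6, 12, 10, 7, 9, 11, 16, 13, 14, 15, 4, 3]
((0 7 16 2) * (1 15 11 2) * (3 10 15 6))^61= [7, 6, 0, 10, 4, 5, 3, 16, 8, 9, 15, 2, 12, 13, 14, 11, 1]= (0 7 16 1 6 3 10 15 11 2)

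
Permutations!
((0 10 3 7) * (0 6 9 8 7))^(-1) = (0 3 10)(6 7 8 9) = [3, 1, 2, 10, 4, 5, 7, 8, 9, 6, 0]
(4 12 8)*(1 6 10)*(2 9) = (1 6 10)(2 9)(4 12 8) = [0, 6, 9, 3, 12, 5, 10, 7, 4, 2, 1, 11, 8]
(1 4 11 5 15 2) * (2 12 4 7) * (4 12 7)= (1 4 11 5 15 7 2)= [0, 4, 1, 3, 11, 15, 6, 2, 8, 9, 10, 5, 12, 13, 14, 7]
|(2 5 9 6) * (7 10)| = |(2 5 9 6)(7 10)| = 4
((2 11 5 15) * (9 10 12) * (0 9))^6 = (0 10)(2 5)(9 12)(11 15) = [10, 1, 5, 3, 4, 2, 6, 7, 8, 12, 0, 15, 9, 13, 14, 11]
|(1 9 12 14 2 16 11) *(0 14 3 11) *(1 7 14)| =10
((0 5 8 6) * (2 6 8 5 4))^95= (8)(0 6 2 4)= [6, 1, 4, 3, 0, 5, 2, 7, 8]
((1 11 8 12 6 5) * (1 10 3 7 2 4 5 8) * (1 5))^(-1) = [0, 4, 7, 10, 2, 11, 12, 3, 6, 9, 5, 1, 8] = (1 4 2 7 3 10 5 11)(6 12 8)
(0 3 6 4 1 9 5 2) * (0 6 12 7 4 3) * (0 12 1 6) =(0 12 7 4 6 3 1 9 5 2) =[12, 9, 0, 1, 6, 2, 3, 4, 8, 5, 10, 11, 7]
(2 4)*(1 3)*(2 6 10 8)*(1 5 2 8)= (1 3 5 2 4 6 10)= [0, 3, 4, 5, 6, 2, 10, 7, 8, 9, 1]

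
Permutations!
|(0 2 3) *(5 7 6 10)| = 12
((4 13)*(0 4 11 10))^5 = (13) = [0, 1, 2, 3, 4, 5, 6, 7, 8, 9, 10, 11, 12, 13]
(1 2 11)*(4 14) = [0, 2, 11, 3, 14, 5, 6, 7, 8, 9, 10, 1, 12, 13, 4] = (1 2 11)(4 14)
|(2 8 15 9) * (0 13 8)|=|(0 13 8 15 9 2)|=6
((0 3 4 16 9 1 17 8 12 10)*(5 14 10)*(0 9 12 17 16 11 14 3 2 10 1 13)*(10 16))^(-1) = (0 13 9 10 1 14 11 4 3 5 12 16 2)(8 17) = [13, 14, 0, 5, 3, 12, 6, 7, 17, 10, 1, 4, 16, 9, 11, 15, 2, 8]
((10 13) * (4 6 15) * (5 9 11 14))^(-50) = (4 6 15)(5 11)(9 14) = [0, 1, 2, 3, 6, 11, 15, 7, 8, 14, 10, 5, 12, 13, 9, 4]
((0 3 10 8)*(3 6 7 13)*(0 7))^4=(3 13 7 8 10)=[0, 1, 2, 13, 4, 5, 6, 8, 10, 9, 3, 11, 12, 7]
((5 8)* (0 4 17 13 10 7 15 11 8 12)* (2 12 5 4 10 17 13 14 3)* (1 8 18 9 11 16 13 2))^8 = (0 3 7 8 16 2 17)(1 15 4 13 12 14 10)(9 18 11) = [3, 15, 17, 7, 13, 5, 6, 8, 16, 18, 1, 9, 14, 12, 10, 4, 2, 0, 11]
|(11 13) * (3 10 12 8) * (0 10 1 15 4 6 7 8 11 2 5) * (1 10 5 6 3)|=12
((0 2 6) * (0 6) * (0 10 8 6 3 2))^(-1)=[0, 1, 3, 6, 4, 5, 8, 7, 10, 9, 2]=(2 3 6 8 10)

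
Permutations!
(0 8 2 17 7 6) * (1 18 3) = (0 8 2 17 7 6)(1 18 3) = [8, 18, 17, 1, 4, 5, 0, 6, 2, 9, 10, 11, 12, 13, 14, 15, 16, 7, 3]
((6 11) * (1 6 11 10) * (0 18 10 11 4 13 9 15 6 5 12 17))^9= [10, 12, 2, 3, 15, 17, 13, 7, 8, 11, 5, 9, 0, 6, 14, 4, 16, 18, 1]= (0 10 5 17 18 1 12)(4 15)(6 13)(9 11)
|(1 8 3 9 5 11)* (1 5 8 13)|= 6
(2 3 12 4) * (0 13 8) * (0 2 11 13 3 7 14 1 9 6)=(0 3 12 4 11 13 8 2 7 14 1 9 6)=[3, 9, 7, 12, 11, 5, 0, 14, 2, 6, 10, 13, 4, 8, 1]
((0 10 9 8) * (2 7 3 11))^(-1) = (0 8 9 10)(2 11 3 7) = [8, 1, 11, 7, 4, 5, 6, 2, 9, 10, 0, 3]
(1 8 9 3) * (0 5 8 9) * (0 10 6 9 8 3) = [5, 8, 2, 1, 4, 3, 9, 7, 10, 0, 6] = (0 5 3 1 8 10 6 9)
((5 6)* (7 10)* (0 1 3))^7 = (0 1 3)(5 6)(7 10) = [1, 3, 2, 0, 4, 6, 5, 10, 8, 9, 7]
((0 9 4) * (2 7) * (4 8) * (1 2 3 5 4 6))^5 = (0 2)(1 4)(3 8)(5 6)(7 9) = [2, 4, 0, 8, 1, 6, 5, 9, 3, 7]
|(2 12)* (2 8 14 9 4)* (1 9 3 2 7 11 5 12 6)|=|(1 9 4 7 11 5 12 8 14 3 2 6)|=12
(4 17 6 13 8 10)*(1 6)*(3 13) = (1 6 3 13 8 10 4 17) = [0, 6, 2, 13, 17, 5, 3, 7, 10, 9, 4, 11, 12, 8, 14, 15, 16, 1]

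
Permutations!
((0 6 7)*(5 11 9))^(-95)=(0 6 7)(5 11 9)=[6, 1, 2, 3, 4, 11, 7, 0, 8, 5, 10, 9]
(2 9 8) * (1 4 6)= (1 4 6)(2 9 8)= [0, 4, 9, 3, 6, 5, 1, 7, 2, 8]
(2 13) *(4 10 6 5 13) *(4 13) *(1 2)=[0, 2, 13, 3, 10, 4, 5, 7, 8, 9, 6, 11, 12, 1]=(1 2 13)(4 10 6 5)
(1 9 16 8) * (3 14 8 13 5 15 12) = [0, 9, 2, 14, 4, 15, 6, 7, 1, 16, 10, 11, 3, 5, 8, 12, 13] = (1 9 16 13 5 15 12 3 14 8)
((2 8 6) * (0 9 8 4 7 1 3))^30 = (0 6 7)(1 9 2)(3 8 4) = [6, 9, 1, 8, 3, 5, 7, 0, 4, 2]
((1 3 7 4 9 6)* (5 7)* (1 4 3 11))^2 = (11)(3 7 5)(4 6 9) = [0, 1, 2, 7, 6, 3, 9, 5, 8, 4, 10, 11]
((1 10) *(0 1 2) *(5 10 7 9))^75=(0 10 9 1 2 5 7)=[10, 2, 5, 3, 4, 7, 6, 0, 8, 1, 9]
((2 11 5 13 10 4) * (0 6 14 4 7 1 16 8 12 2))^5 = (0 6 14 4)(1 11)(2 7)(5 16)(8 13)(10 12) = [6, 11, 7, 3, 0, 16, 14, 2, 13, 9, 12, 1, 10, 8, 4, 15, 5]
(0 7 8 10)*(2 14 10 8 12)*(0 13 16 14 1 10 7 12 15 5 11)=[12, 10, 1, 3, 4, 11, 6, 15, 8, 9, 13, 0, 2, 16, 7, 5, 14]=(0 12 2 1 10 13 16 14 7 15 5 11)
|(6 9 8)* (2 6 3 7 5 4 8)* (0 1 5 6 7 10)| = |(0 1 5 4 8 3 10)(2 7 6 9)| = 28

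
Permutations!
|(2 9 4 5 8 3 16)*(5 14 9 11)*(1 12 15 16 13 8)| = |(1 12 15 16 2 11 5)(3 13 8)(4 14 9)| = 21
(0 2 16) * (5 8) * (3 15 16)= [2, 1, 3, 15, 4, 8, 6, 7, 5, 9, 10, 11, 12, 13, 14, 16, 0]= (0 2 3 15 16)(5 8)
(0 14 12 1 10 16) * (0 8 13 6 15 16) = [14, 10, 2, 3, 4, 5, 15, 7, 13, 9, 0, 11, 1, 6, 12, 16, 8] = (0 14 12 1 10)(6 15 16 8 13)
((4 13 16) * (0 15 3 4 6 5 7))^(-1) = (0 7 5 6 16 13 4 3 15) = [7, 1, 2, 15, 3, 6, 16, 5, 8, 9, 10, 11, 12, 4, 14, 0, 13]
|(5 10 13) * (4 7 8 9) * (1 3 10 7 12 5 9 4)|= 5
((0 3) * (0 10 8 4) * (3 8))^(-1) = (0 4 8)(3 10) = [4, 1, 2, 10, 8, 5, 6, 7, 0, 9, 3]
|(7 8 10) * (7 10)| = |(10)(7 8)| = 2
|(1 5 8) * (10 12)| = 6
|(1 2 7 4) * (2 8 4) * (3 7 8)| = |(1 3 7 2 8 4)| = 6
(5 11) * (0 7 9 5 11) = (11)(0 7 9 5) = [7, 1, 2, 3, 4, 0, 6, 9, 8, 5, 10, 11]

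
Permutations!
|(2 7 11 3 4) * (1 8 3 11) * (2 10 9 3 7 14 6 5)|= 12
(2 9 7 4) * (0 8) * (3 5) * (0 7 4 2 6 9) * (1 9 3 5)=(0 8 7 2)(1 9 4 6 3)=[8, 9, 0, 1, 6, 5, 3, 2, 7, 4]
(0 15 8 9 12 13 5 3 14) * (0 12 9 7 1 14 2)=(0 15 8 7 1 14 12 13 5 3 2)=[15, 14, 0, 2, 4, 3, 6, 1, 7, 9, 10, 11, 13, 5, 12, 8]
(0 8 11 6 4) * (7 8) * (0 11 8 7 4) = (0 4 11 6) = [4, 1, 2, 3, 11, 5, 0, 7, 8, 9, 10, 6]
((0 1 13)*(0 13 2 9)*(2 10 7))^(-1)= (13)(0 9 2 7 10 1)= [9, 0, 7, 3, 4, 5, 6, 10, 8, 2, 1, 11, 12, 13]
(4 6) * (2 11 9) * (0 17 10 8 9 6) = (0 17 10 8 9 2 11 6 4) = [17, 1, 11, 3, 0, 5, 4, 7, 9, 2, 8, 6, 12, 13, 14, 15, 16, 10]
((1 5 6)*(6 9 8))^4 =(1 6 8 9 5) =[0, 6, 2, 3, 4, 1, 8, 7, 9, 5]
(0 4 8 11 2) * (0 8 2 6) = [4, 1, 8, 3, 2, 5, 0, 7, 11, 9, 10, 6] = (0 4 2 8 11 6)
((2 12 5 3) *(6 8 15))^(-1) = [0, 1, 3, 5, 4, 12, 15, 7, 6, 9, 10, 11, 2, 13, 14, 8] = (2 3 5 12)(6 15 8)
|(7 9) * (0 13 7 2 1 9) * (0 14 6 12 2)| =9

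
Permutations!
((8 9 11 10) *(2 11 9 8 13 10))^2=[0, 1, 2, 3, 4, 5, 6, 7, 8, 9, 10, 11, 12, 13]=(13)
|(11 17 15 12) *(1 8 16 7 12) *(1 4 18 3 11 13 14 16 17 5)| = |(1 8 17 15 4 18 3 11 5)(7 12 13 14 16)| = 45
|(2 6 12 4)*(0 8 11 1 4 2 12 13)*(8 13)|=|(0 13)(1 4 12 2 6 8 11)|=14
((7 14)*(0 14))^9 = (14) = [0, 1, 2, 3, 4, 5, 6, 7, 8, 9, 10, 11, 12, 13, 14]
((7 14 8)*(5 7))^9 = [0, 1, 2, 3, 4, 7, 6, 14, 5, 9, 10, 11, 12, 13, 8] = (5 7 14 8)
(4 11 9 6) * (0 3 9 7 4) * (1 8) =(0 3 9 6)(1 8)(4 11 7) =[3, 8, 2, 9, 11, 5, 0, 4, 1, 6, 10, 7]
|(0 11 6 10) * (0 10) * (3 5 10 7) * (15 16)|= 12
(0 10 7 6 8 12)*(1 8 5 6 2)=(0 10 7 2 1 8 12)(5 6)=[10, 8, 1, 3, 4, 6, 5, 2, 12, 9, 7, 11, 0]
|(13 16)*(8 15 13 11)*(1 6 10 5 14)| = 5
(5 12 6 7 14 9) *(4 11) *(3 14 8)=[0, 1, 2, 14, 11, 12, 7, 8, 3, 5, 10, 4, 6, 13, 9]=(3 14 9 5 12 6 7 8)(4 11)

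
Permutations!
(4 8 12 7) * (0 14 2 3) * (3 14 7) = [7, 1, 14, 0, 8, 5, 6, 4, 12, 9, 10, 11, 3, 13, 2] = (0 7 4 8 12 3)(2 14)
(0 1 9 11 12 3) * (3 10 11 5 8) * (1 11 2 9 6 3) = (0 11 12 10 2 9 5 8 1 6 3) = [11, 6, 9, 0, 4, 8, 3, 7, 1, 5, 2, 12, 10]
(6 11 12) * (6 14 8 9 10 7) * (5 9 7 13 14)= (5 9 10 13 14 8 7 6 11 12)= [0, 1, 2, 3, 4, 9, 11, 6, 7, 10, 13, 12, 5, 14, 8]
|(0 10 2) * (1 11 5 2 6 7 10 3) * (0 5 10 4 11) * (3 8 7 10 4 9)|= 6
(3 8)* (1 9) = (1 9)(3 8) = [0, 9, 2, 8, 4, 5, 6, 7, 3, 1]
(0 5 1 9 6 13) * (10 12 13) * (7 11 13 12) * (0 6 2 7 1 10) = (0 5 10 1 9 2 7 11 13 6) = [5, 9, 7, 3, 4, 10, 0, 11, 8, 2, 1, 13, 12, 6]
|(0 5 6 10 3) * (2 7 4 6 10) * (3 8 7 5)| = |(0 3)(2 5 10 8 7 4 6)| = 14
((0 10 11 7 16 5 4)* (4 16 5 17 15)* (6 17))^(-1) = [4, 1, 2, 3, 15, 7, 16, 11, 8, 9, 0, 10, 12, 13, 14, 17, 5, 6] = (0 4 15 17 6 16 5 7 11 10)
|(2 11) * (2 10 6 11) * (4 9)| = 6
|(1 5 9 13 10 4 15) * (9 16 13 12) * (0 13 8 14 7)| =|(0 13 10 4 15 1 5 16 8 14 7)(9 12)| =22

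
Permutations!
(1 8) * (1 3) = (1 8 3) = [0, 8, 2, 1, 4, 5, 6, 7, 3]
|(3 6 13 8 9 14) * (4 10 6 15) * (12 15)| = 10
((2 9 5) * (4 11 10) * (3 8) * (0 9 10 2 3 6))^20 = (11)(0 5 8)(3 6 9) = [5, 1, 2, 6, 4, 8, 9, 7, 0, 3, 10, 11]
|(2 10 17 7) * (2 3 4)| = 6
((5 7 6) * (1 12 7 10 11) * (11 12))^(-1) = (1 11)(5 6 7 12 10) = [0, 11, 2, 3, 4, 6, 7, 12, 8, 9, 5, 1, 10]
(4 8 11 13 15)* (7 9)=(4 8 11 13 15)(7 9)=[0, 1, 2, 3, 8, 5, 6, 9, 11, 7, 10, 13, 12, 15, 14, 4]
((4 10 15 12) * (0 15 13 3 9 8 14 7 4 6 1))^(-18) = (0 12 1 15 6)(3 10 7 8)(4 14 9 13) = [12, 15, 2, 10, 14, 5, 0, 8, 3, 13, 7, 11, 1, 4, 9, 6]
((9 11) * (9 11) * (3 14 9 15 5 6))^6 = [0, 1, 2, 3, 4, 5, 6, 7, 8, 9, 10, 11, 12, 13, 14, 15] = (15)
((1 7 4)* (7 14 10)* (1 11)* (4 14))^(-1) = [0, 11, 2, 3, 1, 5, 6, 10, 8, 9, 14, 4, 12, 13, 7] = (1 11 4)(7 10 14)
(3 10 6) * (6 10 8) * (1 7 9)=(10)(1 7 9)(3 8 6)=[0, 7, 2, 8, 4, 5, 3, 9, 6, 1, 10]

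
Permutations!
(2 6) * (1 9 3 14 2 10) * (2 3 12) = (1 9 12 2 6 10)(3 14) = [0, 9, 6, 14, 4, 5, 10, 7, 8, 12, 1, 11, 2, 13, 3]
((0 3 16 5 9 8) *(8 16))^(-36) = (16) = [0, 1, 2, 3, 4, 5, 6, 7, 8, 9, 10, 11, 12, 13, 14, 15, 16]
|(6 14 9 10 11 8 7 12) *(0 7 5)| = |(0 7 12 6 14 9 10 11 8 5)| = 10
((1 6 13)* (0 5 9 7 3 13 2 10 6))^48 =(0 1 13 3 7 9 5) =[1, 13, 2, 7, 4, 0, 6, 9, 8, 5, 10, 11, 12, 3]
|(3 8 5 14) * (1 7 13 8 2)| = |(1 7 13 8 5 14 3 2)| = 8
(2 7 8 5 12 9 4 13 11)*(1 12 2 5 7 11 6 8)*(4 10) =(1 12 9 10 4 13 6 8 7)(2 11 5) =[0, 12, 11, 3, 13, 2, 8, 1, 7, 10, 4, 5, 9, 6]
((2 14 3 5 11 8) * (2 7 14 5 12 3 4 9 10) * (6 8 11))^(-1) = [0, 1, 10, 12, 14, 2, 5, 8, 6, 4, 9, 11, 3, 13, 7] = (2 10 9 4 14 7 8 6 5)(3 12)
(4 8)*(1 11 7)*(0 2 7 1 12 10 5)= [2, 11, 7, 3, 8, 0, 6, 12, 4, 9, 5, 1, 10]= (0 2 7 12 10 5)(1 11)(4 8)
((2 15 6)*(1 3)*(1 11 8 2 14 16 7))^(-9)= (1 3 11 8 2 15 6 14 16 7)= [0, 3, 15, 11, 4, 5, 14, 1, 2, 9, 10, 8, 12, 13, 16, 6, 7]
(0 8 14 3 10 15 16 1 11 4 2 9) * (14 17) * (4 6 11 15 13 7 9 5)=(0 8 17 14 3 10 13 7 9)(1 15 16)(2 5 4)(6 11)=[8, 15, 5, 10, 2, 4, 11, 9, 17, 0, 13, 6, 12, 7, 3, 16, 1, 14]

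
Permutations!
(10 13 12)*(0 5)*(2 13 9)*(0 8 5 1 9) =(0 1 9 2 13 12 10)(5 8) =[1, 9, 13, 3, 4, 8, 6, 7, 5, 2, 0, 11, 10, 12]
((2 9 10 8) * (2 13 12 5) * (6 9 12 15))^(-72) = [0, 1, 2, 3, 4, 5, 6, 7, 8, 9, 10, 11, 12, 13, 14, 15] = (15)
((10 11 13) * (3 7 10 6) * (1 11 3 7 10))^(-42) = [0, 6, 2, 3, 4, 5, 11, 13, 8, 9, 10, 7, 12, 1] = (1 6 11 7 13)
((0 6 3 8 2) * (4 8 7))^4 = (0 4 6 8 3 2 7) = [4, 1, 7, 2, 6, 5, 8, 0, 3]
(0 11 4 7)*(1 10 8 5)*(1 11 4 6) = (0 4 7)(1 10 8 5 11 6) = [4, 10, 2, 3, 7, 11, 1, 0, 5, 9, 8, 6]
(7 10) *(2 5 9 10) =(2 5 9 10 7) =[0, 1, 5, 3, 4, 9, 6, 2, 8, 10, 7]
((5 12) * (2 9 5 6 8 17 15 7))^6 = (2 17 12)(5 7 8)(6 9 15) = [0, 1, 17, 3, 4, 7, 9, 8, 5, 15, 10, 11, 2, 13, 14, 6, 16, 12]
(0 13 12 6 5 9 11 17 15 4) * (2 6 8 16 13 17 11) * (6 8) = (0 17 15 4)(2 8 16 13 12 6 5 9) = [17, 1, 8, 3, 0, 9, 5, 7, 16, 2, 10, 11, 6, 12, 14, 4, 13, 15]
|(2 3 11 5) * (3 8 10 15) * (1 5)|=|(1 5 2 8 10 15 3 11)|=8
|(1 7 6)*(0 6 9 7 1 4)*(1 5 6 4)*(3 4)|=6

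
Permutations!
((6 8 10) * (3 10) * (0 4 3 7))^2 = [3, 1, 2, 6, 10, 5, 7, 4, 0, 9, 8] = (0 3 6 7 4 10 8)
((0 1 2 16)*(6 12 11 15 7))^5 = (0 1 2 16) = [1, 2, 16, 3, 4, 5, 6, 7, 8, 9, 10, 11, 12, 13, 14, 15, 0]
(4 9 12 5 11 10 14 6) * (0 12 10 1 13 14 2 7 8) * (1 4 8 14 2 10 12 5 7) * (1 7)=[5, 13, 7, 3, 9, 11, 8, 14, 0, 12, 10, 4, 1, 2, 6]=(0 5 11 4 9 12 1 13 2 7 14 6 8)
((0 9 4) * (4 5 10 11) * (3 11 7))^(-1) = (0 4 11 3 7 10 5 9) = [4, 1, 2, 7, 11, 9, 6, 10, 8, 0, 5, 3]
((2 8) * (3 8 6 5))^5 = (8) = [0, 1, 2, 3, 4, 5, 6, 7, 8]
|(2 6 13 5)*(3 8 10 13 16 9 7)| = 10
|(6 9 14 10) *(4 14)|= 5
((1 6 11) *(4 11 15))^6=(1 6 15 4 11)=[0, 6, 2, 3, 11, 5, 15, 7, 8, 9, 10, 1, 12, 13, 14, 4]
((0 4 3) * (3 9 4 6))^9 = [0, 1, 2, 3, 9, 5, 6, 7, 8, 4] = (4 9)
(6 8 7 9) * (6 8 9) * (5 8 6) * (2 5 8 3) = (2 5 3)(6 9)(7 8) = [0, 1, 5, 2, 4, 3, 9, 8, 7, 6]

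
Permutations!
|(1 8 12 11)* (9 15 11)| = 6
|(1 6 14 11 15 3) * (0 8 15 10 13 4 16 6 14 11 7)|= |(0 8 15 3 1 14 7)(4 16 6 11 10 13)|= 42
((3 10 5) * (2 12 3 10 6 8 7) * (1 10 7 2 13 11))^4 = [0, 13, 8, 12, 4, 1, 3, 10, 6, 9, 11, 7, 2, 5] = (1 13 5)(2 8 6 3 12)(7 10 11)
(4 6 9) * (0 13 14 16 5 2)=(0 13 14 16 5 2)(4 6 9)=[13, 1, 0, 3, 6, 2, 9, 7, 8, 4, 10, 11, 12, 14, 16, 15, 5]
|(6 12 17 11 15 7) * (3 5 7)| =8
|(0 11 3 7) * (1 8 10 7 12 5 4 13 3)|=30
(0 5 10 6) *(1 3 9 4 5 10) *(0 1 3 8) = (0 10 6 1 8)(3 9 4 5) = [10, 8, 2, 9, 5, 3, 1, 7, 0, 4, 6]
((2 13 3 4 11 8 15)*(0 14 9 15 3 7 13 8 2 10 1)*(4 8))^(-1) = (0 1 10 15 9 14)(2 11 4)(3 8)(7 13) = [1, 10, 11, 8, 2, 5, 6, 13, 3, 14, 15, 4, 12, 7, 0, 9]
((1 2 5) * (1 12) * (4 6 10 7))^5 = [0, 2, 5, 3, 6, 12, 10, 4, 8, 9, 7, 11, 1] = (1 2 5 12)(4 6 10 7)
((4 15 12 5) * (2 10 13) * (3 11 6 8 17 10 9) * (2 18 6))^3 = [0, 1, 11, 9, 5, 12, 10, 7, 13, 2, 6, 3, 15, 8, 14, 4, 16, 18, 17] = (2 11 3 9)(4 5 12 15)(6 10)(8 13)(17 18)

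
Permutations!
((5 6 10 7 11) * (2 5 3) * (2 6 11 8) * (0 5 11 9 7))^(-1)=(0 10 6 3 11 2 8 7 9 5)=[10, 1, 8, 11, 4, 0, 3, 9, 7, 5, 6, 2]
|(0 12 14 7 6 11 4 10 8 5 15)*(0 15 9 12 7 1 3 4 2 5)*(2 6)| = |(15)(0 7 2 5 9 12 14 1 3 4 10 8)(6 11)| = 12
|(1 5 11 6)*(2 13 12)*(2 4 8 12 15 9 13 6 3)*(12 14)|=12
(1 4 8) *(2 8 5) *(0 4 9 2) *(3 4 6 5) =(0 6 5)(1 9 2 8)(3 4) =[6, 9, 8, 4, 3, 0, 5, 7, 1, 2]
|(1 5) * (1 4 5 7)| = 2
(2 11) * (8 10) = [0, 1, 11, 3, 4, 5, 6, 7, 10, 9, 8, 2] = (2 11)(8 10)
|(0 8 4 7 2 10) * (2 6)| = 7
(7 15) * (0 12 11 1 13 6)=(0 12 11 1 13 6)(7 15)=[12, 13, 2, 3, 4, 5, 0, 15, 8, 9, 10, 1, 11, 6, 14, 7]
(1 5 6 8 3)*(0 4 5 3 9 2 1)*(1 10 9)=[4, 3, 10, 0, 5, 6, 8, 7, 1, 2, 9]=(0 4 5 6 8 1 3)(2 10 9)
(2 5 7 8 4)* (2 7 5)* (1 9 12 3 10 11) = (1 9 12 3 10 11)(4 7 8) = [0, 9, 2, 10, 7, 5, 6, 8, 4, 12, 11, 1, 3]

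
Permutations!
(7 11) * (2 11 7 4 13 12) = [0, 1, 11, 3, 13, 5, 6, 7, 8, 9, 10, 4, 2, 12] = (2 11 4 13 12)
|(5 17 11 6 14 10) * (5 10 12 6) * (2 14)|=|(2 14 12 6)(5 17 11)|=12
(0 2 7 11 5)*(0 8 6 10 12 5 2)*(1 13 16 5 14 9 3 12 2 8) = [0, 13, 7, 12, 4, 1, 10, 11, 6, 3, 2, 8, 14, 16, 9, 15, 5] = (1 13 16 5)(2 7 11 8 6 10)(3 12 14 9)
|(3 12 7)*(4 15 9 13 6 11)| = |(3 12 7)(4 15 9 13 6 11)| = 6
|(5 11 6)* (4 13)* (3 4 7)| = 12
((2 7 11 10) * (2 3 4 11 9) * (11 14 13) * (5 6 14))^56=(14)(2 9 7)=[0, 1, 9, 3, 4, 5, 6, 2, 8, 7, 10, 11, 12, 13, 14]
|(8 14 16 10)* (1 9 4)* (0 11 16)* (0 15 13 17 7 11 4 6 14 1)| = |(0 4)(1 9 6 14 15 13 17 7 11 16 10 8)| = 12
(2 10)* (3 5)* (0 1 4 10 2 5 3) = (0 1 4 10 5) = [1, 4, 2, 3, 10, 0, 6, 7, 8, 9, 5]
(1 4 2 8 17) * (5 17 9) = (1 4 2 8 9 5 17) = [0, 4, 8, 3, 2, 17, 6, 7, 9, 5, 10, 11, 12, 13, 14, 15, 16, 1]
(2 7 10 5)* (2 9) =(2 7 10 5 9) =[0, 1, 7, 3, 4, 9, 6, 10, 8, 2, 5]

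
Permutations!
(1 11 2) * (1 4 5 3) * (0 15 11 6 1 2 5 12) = (0 15 11 5 3 2 4 12)(1 6) = [15, 6, 4, 2, 12, 3, 1, 7, 8, 9, 10, 5, 0, 13, 14, 11]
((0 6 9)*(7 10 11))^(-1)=(0 9 6)(7 11 10)=[9, 1, 2, 3, 4, 5, 0, 11, 8, 6, 7, 10]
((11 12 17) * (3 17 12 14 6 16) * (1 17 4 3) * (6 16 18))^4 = (18)(1 16 14 11 17) = [0, 16, 2, 3, 4, 5, 6, 7, 8, 9, 10, 17, 12, 13, 11, 15, 14, 1, 18]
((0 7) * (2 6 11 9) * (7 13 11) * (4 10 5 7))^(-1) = (0 7 5 10 4 6 2 9 11 13) = [7, 1, 9, 3, 6, 10, 2, 5, 8, 11, 4, 13, 12, 0]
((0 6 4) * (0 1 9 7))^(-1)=(0 7 9 1 4 6)=[7, 4, 2, 3, 6, 5, 0, 9, 8, 1]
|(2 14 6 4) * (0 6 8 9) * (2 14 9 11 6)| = 15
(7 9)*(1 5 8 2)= (1 5 8 2)(7 9)= [0, 5, 1, 3, 4, 8, 6, 9, 2, 7]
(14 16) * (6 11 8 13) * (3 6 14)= [0, 1, 2, 6, 4, 5, 11, 7, 13, 9, 10, 8, 12, 14, 16, 15, 3]= (3 6 11 8 13 14 16)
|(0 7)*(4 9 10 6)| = |(0 7)(4 9 10 6)| = 4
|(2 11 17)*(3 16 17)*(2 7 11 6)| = |(2 6)(3 16 17 7 11)| = 10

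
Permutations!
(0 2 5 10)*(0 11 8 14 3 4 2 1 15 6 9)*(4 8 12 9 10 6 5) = (0 1 15 5 6 10 11 12 9)(2 4)(3 8 14) = [1, 15, 4, 8, 2, 6, 10, 7, 14, 0, 11, 12, 9, 13, 3, 5]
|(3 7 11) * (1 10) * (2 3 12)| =|(1 10)(2 3 7 11 12)| =10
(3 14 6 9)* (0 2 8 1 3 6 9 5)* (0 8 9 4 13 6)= [2, 3, 9, 14, 13, 8, 5, 7, 1, 0, 10, 11, 12, 6, 4]= (0 2 9)(1 3 14 4 13 6 5 8)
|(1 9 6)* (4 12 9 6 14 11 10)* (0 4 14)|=12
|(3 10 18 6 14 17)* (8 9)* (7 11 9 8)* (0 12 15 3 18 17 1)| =|(0 12 15 3 10 17 18 6 14 1)(7 11 9)| =30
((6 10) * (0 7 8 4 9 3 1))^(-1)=(0 1 3 9 4 8 7)(6 10)=[1, 3, 2, 9, 8, 5, 10, 0, 7, 4, 6]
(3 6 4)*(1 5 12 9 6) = [0, 5, 2, 1, 3, 12, 4, 7, 8, 6, 10, 11, 9] = (1 5 12 9 6 4 3)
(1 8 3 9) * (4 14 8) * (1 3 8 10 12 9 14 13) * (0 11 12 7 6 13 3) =(0 11 12 9)(1 4 3 14 10 7 6 13) =[11, 4, 2, 14, 3, 5, 13, 6, 8, 0, 7, 12, 9, 1, 10]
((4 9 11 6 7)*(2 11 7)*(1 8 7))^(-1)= (1 9 4 7 8)(2 6 11)= [0, 9, 6, 3, 7, 5, 11, 8, 1, 4, 10, 2]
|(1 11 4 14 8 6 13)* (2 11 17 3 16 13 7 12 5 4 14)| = |(1 17 3 16 13)(2 11 14 8 6 7 12 5 4)| = 45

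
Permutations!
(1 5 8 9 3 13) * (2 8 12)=(1 5 12 2 8 9 3 13)=[0, 5, 8, 13, 4, 12, 6, 7, 9, 3, 10, 11, 2, 1]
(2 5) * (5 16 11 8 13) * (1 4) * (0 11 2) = (0 11 8 13 5)(1 4)(2 16) = [11, 4, 16, 3, 1, 0, 6, 7, 13, 9, 10, 8, 12, 5, 14, 15, 2]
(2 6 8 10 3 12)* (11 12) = (2 6 8 10 3 11 12) = [0, 1, 6, 11, 4, 5, 8, 7, 10, 9, 3, 12, 2]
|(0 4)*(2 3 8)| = |(0 4)(2 3 8)| = 6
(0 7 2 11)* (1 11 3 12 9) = (0 7 2 3 12 9 1 11) = [7, 11, 3, 12, 4, 5, 6, 2, 8, 1, 10, 0, 9]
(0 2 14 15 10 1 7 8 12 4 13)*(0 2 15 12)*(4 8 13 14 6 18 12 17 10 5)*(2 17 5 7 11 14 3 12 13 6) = (0 15 7 6 18 13 17 10 1 11 14 5 4 3 12 8) = [15, 11, 2, 12, 3, 4, 18, 6, 0, 9, 1, 14, 8, 17, 5, 7, 16, 10, 13]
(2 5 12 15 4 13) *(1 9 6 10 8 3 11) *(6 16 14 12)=(1 9 16 14 12 15 4 13 2 5 6 10 8 3 11)=[0, 9, 5, 11, 13, 6, 10, 7, 3, 16, 8, 1, 15, 2, 12, 4, 14]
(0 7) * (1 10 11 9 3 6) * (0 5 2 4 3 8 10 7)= (1 7 5 2 4 3 6)(8 10 11 9)= [0, 7, 4, 6, 3, 2, 1, 5, 10, 8, 11, 9]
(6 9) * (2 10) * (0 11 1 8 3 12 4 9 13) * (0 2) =[11, 8, 10, 12, 9, 5, 13, 7, 3, 6, 0, 1, 4, 2] =(0 11 1 8 3 12 4 9 6 13 2 10)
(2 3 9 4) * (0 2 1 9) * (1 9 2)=(0 1 2 3)(4 9)=[1, 2, 3, 0, 9, 5, 6, 7, 8, 4]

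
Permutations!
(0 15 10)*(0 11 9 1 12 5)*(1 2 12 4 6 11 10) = (0 15 1 4 6 11 9 2 12 5) = [15, 4, 12, 3, 6, 0, 11, 7, 8, 2, 10, 9, 5, 13, 14, 1]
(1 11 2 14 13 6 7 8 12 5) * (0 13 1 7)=(0 13 6)(1 11 2 14)(5 7 8 12)=[13, 11, 14, 3, 4, 7, 0, 8, 12, 9, 10, 2, 5, 6, 1]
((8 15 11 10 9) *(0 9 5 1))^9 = (0 9 8 15 11 10 5 1) = [9, 0, 2, 3, 4, 1, 6, 7, 15, 8, 5, 10, 12, 13, 14, 11]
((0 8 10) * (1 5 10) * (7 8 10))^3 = (0 10)(1 8 7 5) = [10, 8, 2, 3, 4, 1, 6, 5, 7, 9, 0]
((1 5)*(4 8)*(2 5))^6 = (8) = [0, 1, 2, 3, 4, 5, 6, 7, 8]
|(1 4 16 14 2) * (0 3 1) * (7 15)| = |(0 3 1 4 16 14 2)(7 15)| = 14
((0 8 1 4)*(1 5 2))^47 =[4, 2, 5, 3, 1, 8, 6, 7, 0] =(0 4 1 2 5 8)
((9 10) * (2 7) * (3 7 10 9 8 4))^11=(2 7 3 4 8 10)=[0, 1, 7, 4, 8, 5, 6, 3, 10, 9, 2]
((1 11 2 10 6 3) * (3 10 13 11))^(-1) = (1 3)(2 11 13)(6 10) = [0, 3, 11, 1, 4, 5, 10, 7, 8, 9, 6, 13, 12, 2]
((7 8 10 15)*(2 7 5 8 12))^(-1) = (2 12 7)(5 15 10 8) = [0, 1, 12, 3, 4, 15, 6, 2, 5, 9, 8, 11, 7, 13, 14, 10]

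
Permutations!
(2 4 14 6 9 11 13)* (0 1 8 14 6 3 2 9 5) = (0 1 8 14 3 2 4 6 5)(9 11 13) = [1, 8, 4, 2, 6, 0, 5, 7, 14, 11, 10, 13, 12, 9, 3]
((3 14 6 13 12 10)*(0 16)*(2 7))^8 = [0, 1, 2, 6, 4, 5, 12, 7, 8, 9, 14, 11, 3, 10, 13, 15, 16] = (16)(3 6 12)(10 14 13)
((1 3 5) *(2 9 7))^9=(9)=[0, 1, 2, 3, 4, 5, 6, 7, 8, 9]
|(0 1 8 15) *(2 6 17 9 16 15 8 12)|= 9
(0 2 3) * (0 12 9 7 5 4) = [2, 1, 3, 12, 0, 4, 6, 5, 8, 7, 10, 11, 9] = (0 2 3 12 9 7 5 4)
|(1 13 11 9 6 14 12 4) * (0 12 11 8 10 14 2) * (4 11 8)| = 6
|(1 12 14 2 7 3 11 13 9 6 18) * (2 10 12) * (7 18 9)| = |(1 2 18)(3 11 13 7)(6 9)(10 12 14)| = 12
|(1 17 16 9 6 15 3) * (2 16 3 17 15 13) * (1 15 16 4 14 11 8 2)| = |(1 16 9 6 13)(2 4 14 11 8)(3 15 17)| = 15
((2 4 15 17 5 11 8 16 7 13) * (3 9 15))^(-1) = (2 13 7 16 8 11 5 17 15 9 3 4) = [0, 1, 13, 4, 2, 17, 6, 16, 11, 3, 10, 5, 12, 7, 14, 9, 8, 15]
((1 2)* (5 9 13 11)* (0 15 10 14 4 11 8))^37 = (0 9 4 15 13 11 10 8 5 14)(1 2) = [9, 2, 1, 3, 15, 14, 6, 7, 5, 4, 8, 10, 12, 11, 0, 13]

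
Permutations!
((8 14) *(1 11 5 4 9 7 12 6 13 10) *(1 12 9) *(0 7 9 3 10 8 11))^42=(0 10 13 11 1 3 6 14 4 7 12 8 5)=[10, 3, 2, 6, 7, 0, 14, 12, 5, 9, 13, 1, 8, 11, 4]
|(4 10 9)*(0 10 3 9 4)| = 5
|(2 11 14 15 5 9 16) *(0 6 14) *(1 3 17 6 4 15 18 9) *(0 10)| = |(0 4 15 5 1 3 17 6 14 18 9 16 2 11 10)| = 15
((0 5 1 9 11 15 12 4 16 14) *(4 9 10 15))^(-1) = (0 14 16 4 11 9 12 15 10 1 5) = [14, 5, 2, 3, 11, 0, 6, 7, 8, 12, 1, 9, 15, 13, 16, 10, 4]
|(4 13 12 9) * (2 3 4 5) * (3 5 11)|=6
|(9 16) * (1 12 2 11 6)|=|(1 12 2 11 6)(9 16)|=10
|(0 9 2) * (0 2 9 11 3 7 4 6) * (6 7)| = |(0 11 3 6)(4 7)| = 4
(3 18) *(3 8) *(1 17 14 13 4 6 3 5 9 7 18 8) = [0, 17, 2, 8, 6, 9, 3, 18, 5, 7, 10, 11, 12, 4, 13, 15, 16, 14, 1] = (1 17 14 13 4 6 3 8 5 9 7 18)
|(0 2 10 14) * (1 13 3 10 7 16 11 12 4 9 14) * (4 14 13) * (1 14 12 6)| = 13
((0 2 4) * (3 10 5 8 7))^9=(3 7 8 5 10)=[0, 1, 2, 7, 4, 10, 6, 8, 5, 9, 3]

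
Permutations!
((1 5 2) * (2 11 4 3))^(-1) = (1 2 3 4 11 5) = [0, 2, 3, 4, 11, 1, 6, 7, 8, 9, 10, 5]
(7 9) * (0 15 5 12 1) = [15, 0, 2, 3, 4, 12, 6, 9, 8, 7, 10, 11, 1, 13, 14, 5] = (0 15 5 12 1)(7 9)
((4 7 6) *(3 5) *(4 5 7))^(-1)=(3 5 6 7)=[0, 1, 2, 5, 4, 6, 7, 3]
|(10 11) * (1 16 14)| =6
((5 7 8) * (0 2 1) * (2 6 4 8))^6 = (0 2 5 4)(1 7 8 6) = [2, 7, 5, 3, 0, 4, 1, 8, 6]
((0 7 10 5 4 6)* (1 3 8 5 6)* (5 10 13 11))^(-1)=[6, 4, 2, 1, 5, 11, 10, 0, 3, 9, 8, 13, 12, 7]=(0 6 10 8 3 1 4 5 11 13 7)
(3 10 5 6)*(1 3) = (1 3 10 5 6) = [0, 3, 2, 10, 4, 6, 1, 7, 8, 9, 5]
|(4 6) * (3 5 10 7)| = |(3 5 10 7)(4 6)| = 4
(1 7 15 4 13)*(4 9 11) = (1 7 15 9 11 4 13) = [0, 7, 2, 3, 13, 5, 6, 15, 8, 11, 10, 4, 12, 1, 14, 9]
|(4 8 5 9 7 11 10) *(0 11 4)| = |(0 11 10)(4 8 5 9 7)| = 15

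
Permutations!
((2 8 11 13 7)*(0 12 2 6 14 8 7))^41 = (0 14 12 8 2 11 7 13 6) = [14, 1, 11, 3, 4, 5, 0, 13, 2, 9, 10, 7, 8, 6, 12]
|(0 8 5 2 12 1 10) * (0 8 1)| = |(0 1 10 8 5 2 12)| = 7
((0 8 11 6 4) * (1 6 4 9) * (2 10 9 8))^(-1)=(0 4 11 8 6 1 9 10 2)=[4, 9, 0, 3, 11, 5, 1, 7, 6, 10, 2, 8]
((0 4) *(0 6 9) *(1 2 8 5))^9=(0 4 6 9)(1 2 8 5)=[4, 2, 8, 3, 6, 1, 9, 7, 5, 0]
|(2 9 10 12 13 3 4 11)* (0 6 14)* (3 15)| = 9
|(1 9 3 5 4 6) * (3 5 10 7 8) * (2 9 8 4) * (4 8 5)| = |(1 5 2 9 4 6)(3 10 7 8)| = 12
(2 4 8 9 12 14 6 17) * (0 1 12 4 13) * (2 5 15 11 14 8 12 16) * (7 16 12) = [1, 12, 13, 3, 7, 15, 17, 16, 9, 4, 10, 14, 8, 0, 6, 11, 2, 5] = (0 1 12 8 9 4 7 16 2 13)(5 15 11 14 6 17)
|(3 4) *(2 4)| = 3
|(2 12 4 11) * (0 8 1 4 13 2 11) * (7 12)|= |(0 8 1 4)(2 7 12 13)|= 4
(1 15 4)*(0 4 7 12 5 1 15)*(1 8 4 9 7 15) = (15)(0 9 7 12 5 8 4 1) = [9, 0, 2, 3, 1, 8, 6, 12, 4, 7, 10, 11, 5, 13, 14, 15]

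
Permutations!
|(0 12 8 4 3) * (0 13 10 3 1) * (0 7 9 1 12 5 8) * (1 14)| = 60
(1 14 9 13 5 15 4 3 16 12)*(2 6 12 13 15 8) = (1 14 9 15 4 3 16 13 5 8 2 6 12) = [0, 14, 6, 16, 3, 8, 12, 7, 2, 15, 10, 11, 1, 5, 9, 4, 13]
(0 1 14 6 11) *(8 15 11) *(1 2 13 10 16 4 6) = (0 2 13 10 16 4 6 8 15 11)(1 14) = [2, 14, 13, 3, 6, 5, 8, 7, 15, 9, 16, 0, 12, 10, 1, 11, 4]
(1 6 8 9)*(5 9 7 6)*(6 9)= (1 5 6 8 7 9)= [0, 5, 2, 3, 4, 6, 8, 9, 7, 1]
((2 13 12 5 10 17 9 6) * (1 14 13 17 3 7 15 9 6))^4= (1 5 15 13 3)(2 17 6)(7 14 10 9 12)= [0, 5, 17, 1, 4, 15, 2, 14, 8, 12, 9, 11, 7, 3, 10, 13, 16, 6]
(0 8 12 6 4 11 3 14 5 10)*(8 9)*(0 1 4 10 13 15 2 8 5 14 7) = (0 9 5 13 15 2 8 12 6 10 1 4 11 3 7) = [9, 4, 8, 7, 11, 13, 10, 0, 12, 5, 1, 3, 6, 15, 14, 2]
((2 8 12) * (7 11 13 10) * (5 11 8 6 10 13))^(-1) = (13)(2 12 8 7 10 6)(5 11) = [0, 1, 12, 3, 4, 11, 2, 10, 7, 9, 6, 5, 8, 13]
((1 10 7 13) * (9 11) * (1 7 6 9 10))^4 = (13) = [0, 1, 2, 3, 4, 5, 6, 7, 8, 9, 10, 11, 12, 13]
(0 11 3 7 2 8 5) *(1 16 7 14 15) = [11, 16, 8, 14, 4, 0, 6, 2, 5, 9, 10, 3, 12, 13, 15, 1, 7] = (0 11 3 14 15 1 16 7 2 8 5)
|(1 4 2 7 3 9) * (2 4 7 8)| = |(1 7 3 9)(2 8)| = 4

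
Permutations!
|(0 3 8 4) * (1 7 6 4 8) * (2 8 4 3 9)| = |(0 9 2 8 4)(1 7 6 3)| = 20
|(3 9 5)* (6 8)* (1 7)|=6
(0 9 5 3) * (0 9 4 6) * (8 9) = (0 4 6)(3 8 9 5) = [4, 1, 2, 8, 6, 3, 0, 7, 9, 5]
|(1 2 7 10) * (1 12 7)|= |(1 2)(7 10 12)|= 6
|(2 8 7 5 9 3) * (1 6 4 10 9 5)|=|(1 6 4 10 9 3 2 8 7)|=9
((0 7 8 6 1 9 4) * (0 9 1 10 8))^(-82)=(6 8 10)=[0, 1, 2, 3, 4, 5, 8, 7, 10, 9, 6]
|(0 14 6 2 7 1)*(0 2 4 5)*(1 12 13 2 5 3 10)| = 8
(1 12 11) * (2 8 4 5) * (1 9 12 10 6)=(1 10 6)(2 8 4 5)(9 12 11)=[0, 10, 8, 3, 5, 2, 1, 7, 4, 12, 6, 9, 11]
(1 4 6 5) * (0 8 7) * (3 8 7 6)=(0 7)(1 4 3 8 6 5)=[7, 4, 2, 8, 3, 1, 5, 0, 6]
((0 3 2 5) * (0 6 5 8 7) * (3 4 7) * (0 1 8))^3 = (0 1 2 7 3 4 8)(5 6) = [1, 2, 7, 4, 8, 6, 5, 3, 0]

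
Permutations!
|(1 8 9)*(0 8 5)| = |(0 8 9 1 5)| = 5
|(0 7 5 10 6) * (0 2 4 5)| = 10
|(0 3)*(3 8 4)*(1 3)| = 5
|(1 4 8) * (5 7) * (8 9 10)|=|(1 4 9 10 8)(5 7)|=10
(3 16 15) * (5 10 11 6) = (3 16 15)(5 10 11 6) = [0, 1, 2, 16, 4, 10, 5, 7, 8, 9, 11, 6, 12, 13, 14, 3, 15]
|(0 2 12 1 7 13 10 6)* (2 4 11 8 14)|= |(0 4 11 8 14 2 12 1 7 13 10 6)|= 12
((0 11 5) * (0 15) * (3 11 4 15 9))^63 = (15)(3 9 5 11) = [0, 1, 2, 9, 4, 11, 6, 7, 8, 5, 10, 3, 12, 13, 14, 15]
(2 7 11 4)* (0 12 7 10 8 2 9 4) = [12, 1, 10, 3, 9, 5, 6, 11, 2, 4, 8, 0, 7] = (0 12 7 11)(2 10 8)(4 9)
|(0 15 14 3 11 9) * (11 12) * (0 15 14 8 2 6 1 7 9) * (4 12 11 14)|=|(0 4 12 14 3 11)(1 7 9 15 8 2 6)|=42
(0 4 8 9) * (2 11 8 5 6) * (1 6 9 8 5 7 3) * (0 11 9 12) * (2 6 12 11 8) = (0 4 7 3 1 12)(2 9 8)(5 11) = [4, 12, 9, 1, 7, 11, 6, 3, 2, 8, 10, 5, 0]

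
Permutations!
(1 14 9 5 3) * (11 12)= (1 14 9 5 3)(11 12)= [0, 14, 2, 1, 4, 3, 6, 7, 8, 5, 10, 12, 11, 13, 9]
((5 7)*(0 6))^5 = (0 6)(5 7) = [6, 1, 2, 3, 4, 7, 0, 5]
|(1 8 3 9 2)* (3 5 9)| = 5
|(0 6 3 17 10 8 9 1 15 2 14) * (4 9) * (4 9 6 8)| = |(0 8 9 1 15 2 14)(3 17 10 4 6)| = 35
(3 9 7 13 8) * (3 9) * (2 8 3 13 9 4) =(2 8 4)(3 13)(7 9) =[0, 1, 8, 13, 2, 5, 6, 9, 4, 7, 10, 11, 12, 3]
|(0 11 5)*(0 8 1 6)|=|(0 11 5 8 1 6)|=6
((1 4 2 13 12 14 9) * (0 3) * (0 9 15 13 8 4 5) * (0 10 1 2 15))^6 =(0 15 9 12 8)(2 14 4 3 13) =[15, 1, 14, 13, 3, 5, 6, 7, 0, 12, 10, 11, 8, 2, 4, 9]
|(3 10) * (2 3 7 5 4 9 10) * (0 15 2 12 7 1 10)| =18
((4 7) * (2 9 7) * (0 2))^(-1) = (0 4 7 9 2) = [4, 1, 0, 3, 7, 5, 6, 9, 8, 2]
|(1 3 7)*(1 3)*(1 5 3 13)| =|(1 5 3 7 13)| =5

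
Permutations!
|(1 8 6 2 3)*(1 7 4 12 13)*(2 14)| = 10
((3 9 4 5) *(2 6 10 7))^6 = (2 10)(3 4)(5 9)(6 7) = [0, 1, 10, 4, 3, 9, 7, 6, 8, 5, 2]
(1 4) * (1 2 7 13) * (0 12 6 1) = (0 12 6 1 4 2 7 13) = [12, 4, 7, 3, 2, 5, 1, 13, 8, 9, 10, 11, 6, 0]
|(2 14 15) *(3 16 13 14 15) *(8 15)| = 12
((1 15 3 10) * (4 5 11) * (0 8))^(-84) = (15) = [0, 1, 2, 3, 4, 5, 6, 7, 8, 9, 10, 11, 12, 13, 14, 15]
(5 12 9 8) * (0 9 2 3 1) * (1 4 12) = (0 9 8 5 1)(2 3 4 12) = [9, 0, 3, 4, 12, 1, 6, 7, 5, 8, 10, 11, 2]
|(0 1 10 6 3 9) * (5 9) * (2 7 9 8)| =10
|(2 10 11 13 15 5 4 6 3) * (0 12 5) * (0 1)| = |(0 12 5 4 6 3 2 10 11 13 15 1)| = 12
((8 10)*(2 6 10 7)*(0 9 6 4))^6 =(0 2 8 6)(4 7 10 9) =[2, 1, 8, 3, 7, 5, 0, 10, 6, 4, 9]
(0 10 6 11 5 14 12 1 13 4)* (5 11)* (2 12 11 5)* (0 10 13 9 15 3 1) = (0 13 4 10 6 2 12)(1 9 15 3)(5 14 11) = [13, 9, 12, 1, 10, 14, 2, 7, 8, 15, 6, 5, 0, 4, 11, 3]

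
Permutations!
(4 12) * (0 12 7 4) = (0 12)(4 7) = [12, 1, 2, 3, 7, 5, 6, 4, 8, 9, 10, 11, 0]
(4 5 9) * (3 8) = [0, 1, 2, 8, 5, 9, 6, 7, 3, 4] = (3 8)(4 5 9)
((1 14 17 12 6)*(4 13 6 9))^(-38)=(1 17 9 13)(4 6 14 12)=[0, 17, 2, 3, 6, 5, 14, 7, 8, 13, 10, 11, 4, 1, 12, 15, 16, 9]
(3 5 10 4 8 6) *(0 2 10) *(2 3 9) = (0 3 5)(2 10 4 8 6 9) = [3, 1, 10, 5, 8, 0, 9, 7, 6, 2, 4]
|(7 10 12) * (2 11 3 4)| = |(2 11 3 4)(7 10 12)| = 12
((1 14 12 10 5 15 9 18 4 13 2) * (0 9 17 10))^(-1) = (0 12 14 1 2 13 4 18 9)(5 10 17 15) = [12, 2, 13, 3, 18, 10, 6, 7, 8, 0, 17, 11, 14, 4, 1, 5, 16, 15, 9]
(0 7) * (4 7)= [4, 1, 2, 3, 7, 5, 6, 0]= (0 4 7)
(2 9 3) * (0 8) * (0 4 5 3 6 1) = (0 8 4 5 3 2 9 6 1) = [8, 0, 9, 2, 5, 3, 1, 7, 4, 6]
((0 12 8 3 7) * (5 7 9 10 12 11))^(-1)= [7, 1, 2, 8, 4, 11, 6, 5, 12, 3, 9, 0, 10]= (0 7 5 11)(3 8 12 10 9)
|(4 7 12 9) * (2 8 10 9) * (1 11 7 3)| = |(1 11 7 12 2 8 10 9 4 3)| = 10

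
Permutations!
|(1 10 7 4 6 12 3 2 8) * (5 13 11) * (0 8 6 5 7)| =20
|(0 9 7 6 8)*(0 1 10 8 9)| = |(1 10 8)(6 9 7)| = 3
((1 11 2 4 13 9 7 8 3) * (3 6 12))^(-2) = (1 12 8 9 4 11 3 6 7 13 2) = [0, 12, 1, 6, 11, 5, 7, 13, 9, 4, 10, 3, 8, 2]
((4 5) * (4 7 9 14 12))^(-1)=(4 12 14 9 7 5)=[0, 1, 2, 3, 12, 4, 6, 5, 8, 7, 10, 11, 14, 13, 9]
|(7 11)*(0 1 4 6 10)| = 10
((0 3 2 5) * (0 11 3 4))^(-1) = (0 4)(2 3 11 5) = [4, 1, 3, 11, 0, 2, 6, 7, 8, 9, 10, 5]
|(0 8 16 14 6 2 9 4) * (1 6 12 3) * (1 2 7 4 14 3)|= 12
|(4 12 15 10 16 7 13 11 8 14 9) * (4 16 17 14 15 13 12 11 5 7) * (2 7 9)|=|(2 7 12 13 5 9 16 4 11 8 15 10 17 14)|=14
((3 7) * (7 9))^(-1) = (3 7 9) = [0, 1, 2, 7, 4, 5, 6, 9, 8, 3]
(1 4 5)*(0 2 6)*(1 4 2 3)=(0 3 1 2 6)(4 5)=[3, 2, 6, 1, 5, 4, 0]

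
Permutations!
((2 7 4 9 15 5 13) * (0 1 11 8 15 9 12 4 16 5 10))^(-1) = (0 10 15 8 11 1)(2 13 5 16 7)(4 12) = [10, 0, 13, 3, 12, 16, 6, 2, 11, 9, 15, 1, 4, 5, 14, 8, 7]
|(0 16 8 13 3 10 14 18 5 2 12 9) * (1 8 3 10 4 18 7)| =18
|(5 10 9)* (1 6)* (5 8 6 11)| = 7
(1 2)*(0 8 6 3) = (0 8 6 3)(1 2) = [8, 2, 1, 0, 4, 5, 3, 7, 6]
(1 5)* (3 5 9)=(1 9 3 5)=[0, 9, 2, 5, 4, 1, 6, 7, 8, 3]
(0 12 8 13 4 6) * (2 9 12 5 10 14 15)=(0 5 10 14 15 2 9 12 8 13 4 6)=[5, 1, 9, 3, 6, 10, 0, 7, 13, 12, 14, 11, 8, 4, 15, 2]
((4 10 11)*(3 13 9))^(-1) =(3 9 13)(4 11 10) =[0, 1, 2, 9, 11, 5, 6, 7, 8, 13, 4, 10, 12, 3]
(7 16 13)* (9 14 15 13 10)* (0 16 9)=(0 16 10)(7 9 14 15 13)=[16, 1, 2, 3, 4, 5, 6, 9, 8, 14, 0, 11, 12, 7, 15, 13, 10]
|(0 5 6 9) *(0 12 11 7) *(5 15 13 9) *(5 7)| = |(0 15 13 9 12 11 5 6 7)| = 9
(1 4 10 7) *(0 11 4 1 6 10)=(0 11 4)(6 10 7)=[11, 1, 2, 3, 0, 5, 10, 6, 8, 9, 7, 4]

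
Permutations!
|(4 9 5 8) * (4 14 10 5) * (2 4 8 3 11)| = |(2 4 9 8 14 10 5 3 11)| = 9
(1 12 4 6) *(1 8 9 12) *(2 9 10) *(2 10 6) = [0, 1, 9, 3, 2, 5, 8, 7, 6, 12, 10, 11, 4] = (2 9 12 4)(6 8)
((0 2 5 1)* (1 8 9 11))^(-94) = [9, 8, 11, 3, 4, 1, 6, 7, 0, 2, 10, 5] = (0 9 2 11 5 1 8)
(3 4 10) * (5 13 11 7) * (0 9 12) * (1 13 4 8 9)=(0 1 13 11 7 5 4 10 3 8 9 12)=[1, 13, 2, 8, 10, 4, 6, 5, 9, 12, 3, 7, 0, 11]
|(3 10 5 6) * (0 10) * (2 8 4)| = 15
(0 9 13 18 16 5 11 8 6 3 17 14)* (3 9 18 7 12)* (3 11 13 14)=(0 18 16 5 13 7 12 11 8 6 9 14)(3 17)=[18, 1, 2, 17, 4, 13, 9, 12, 6, 14, 10, 8, 11, 7, 0, 15, 5, 3, 16]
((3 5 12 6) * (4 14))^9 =(3 5 12 6)(4 14) =[0, 1, 2, 5, 14, 12, 3, 7, 8, 9, 10, 11, 6, 13, 4]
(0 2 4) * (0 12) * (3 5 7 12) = [2, 1, 4, 5, 3, 7, 6, 12, 8, 9, 10, 11, 0] = (0 2 4 3 5 7 12)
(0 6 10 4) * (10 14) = (0 6 14 10 4) = [6, 1, 2, 3, 0, 5, 14, 7, 8, 9, 4, 11, 12, 13, 10]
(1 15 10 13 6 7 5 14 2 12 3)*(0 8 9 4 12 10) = (0 8 9 4 12 3 1 15)(2 10 13 6 7 5 14) = [8, 15, 10, 1, 12, 14, 7, 5, 9, 4, 13, 11, 3, 6, 2, 0]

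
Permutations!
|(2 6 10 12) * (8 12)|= 5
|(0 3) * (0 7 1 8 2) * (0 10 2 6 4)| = 14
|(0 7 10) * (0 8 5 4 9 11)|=|(0 7 10 8 5 4 9 11)|=8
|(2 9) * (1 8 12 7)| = 4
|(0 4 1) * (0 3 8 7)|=|(0 4 1 3 8 7)|=6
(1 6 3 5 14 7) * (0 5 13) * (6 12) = (0 5 14 7 1 12 6 3 13) = [5, 12, 2, 13, 4, 14, 3, 1, 8, 9, 10, 11, 6, 0, 7]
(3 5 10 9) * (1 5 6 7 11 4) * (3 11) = (1 5 10 9 11 4)(3 6 7) = [0, 5, 2, 6, 1, 10, 7, 3, 8, 11, 9, 4]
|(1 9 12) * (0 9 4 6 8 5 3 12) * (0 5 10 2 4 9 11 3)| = 35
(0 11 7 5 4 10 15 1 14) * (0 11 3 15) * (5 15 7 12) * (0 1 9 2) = (0 3 7 15 9 2)(1 14 11 12 5 4 10) = [3, 14, 0, 7, 10, 4, 6, 15, 8, 2, 1, 12, 5, 13, 11, 9]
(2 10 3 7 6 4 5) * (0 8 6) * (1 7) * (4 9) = (0 8 6 9 4 5 2 10 3 1 7) = [8, 7, 10, 1, 5, 2, 9, 0, 6, 4, 3]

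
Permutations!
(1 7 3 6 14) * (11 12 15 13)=(1 7 3 6 14)(11 12 15 13)=[0, 7, 2, 6, 4, 5, 14, 3, 8, 9, 10, 12, 15, 11, 1, 13]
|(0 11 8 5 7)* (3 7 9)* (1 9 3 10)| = 6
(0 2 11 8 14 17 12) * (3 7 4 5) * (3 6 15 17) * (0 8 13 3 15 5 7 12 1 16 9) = (0 2 11 13 3 12 8 14 15 17 1 16 9)(4 7)(5 6) = [2, 16, 11, 12, 7, 6, 5, 4, 14, 0, 10, 13, 8, 3, 15, 17, 9, 1]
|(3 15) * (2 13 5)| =|(2 13 5)(3 15)| =6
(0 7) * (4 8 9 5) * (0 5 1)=[7, 0, 2, 3, 8, 4, 6, 5, 9, 1]=(0 7 5 4 8 9 1)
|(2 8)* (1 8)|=3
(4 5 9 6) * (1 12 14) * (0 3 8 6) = (0 3 8 6 4 5 9)(1 12 14) = [3, 12, 2, 8, 5, 9, 4, 7, 6, 0, 10, 11, 14, 13, 1]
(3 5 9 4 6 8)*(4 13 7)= [0, 1, 2, 5, 6, 9, 8, 4, 3, 13, 10, 11, 12, 7]= (3 5 9 13 7 4 6 8)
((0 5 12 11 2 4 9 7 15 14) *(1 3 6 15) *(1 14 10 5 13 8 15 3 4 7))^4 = (0 10 2 13 5 7 8 12 14 15 11)(1 4 9) = [10, 4, 13, 3, 9, 7, 6, 8, 12, 1, 2, 0, 14, 5, 15, 11]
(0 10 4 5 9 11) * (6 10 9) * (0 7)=(0 9 11 7)(4 5 6 10)=[9, 1, 2, 3, 5, 6, 10, 0, 8, 11, 4, 7]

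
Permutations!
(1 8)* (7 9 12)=(1 8)(7 9 12)=[0, 8, 2, 3, 4, 5, 6, 9, 1, 12, 10, 11, 7]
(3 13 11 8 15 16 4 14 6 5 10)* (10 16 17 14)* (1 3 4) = (1 3 13 11 8 15 17 14 6 5 16)(4 10) = [0, 3, 2, 13, 10, 16, 5, 7, 15, 9, 4, 8, 12, 11, 6, 17, 1, 14]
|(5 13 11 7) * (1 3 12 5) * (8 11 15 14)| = 10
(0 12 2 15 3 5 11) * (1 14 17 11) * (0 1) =(0 12 2 15 3 5)(1 14 17 11) =[12, 14, 15, 5, 4, 0, 6, 7, 8, 9, 10, 1, 2, 13, 17, 3, 16, 11]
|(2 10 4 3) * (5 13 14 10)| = |(2 5 13 14 10 4 3)| = 7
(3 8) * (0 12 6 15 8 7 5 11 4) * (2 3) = [12, 1, 3, 7, 0, 11, 15, 5, 2, 9, 10, 4, 6, 13, 14, 8] = (0 12 6 15 8 2 3 7 5 11 4)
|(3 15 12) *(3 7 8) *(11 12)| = 6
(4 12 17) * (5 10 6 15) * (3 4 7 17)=(3 4 12)(5 10 6 15)(7 17)=[0, 1, 2, 4, 12, 10, 15, 17, 8, 9, 6, 11, 3, 13, 14, 5, 16, 7]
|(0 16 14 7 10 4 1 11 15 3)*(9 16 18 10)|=8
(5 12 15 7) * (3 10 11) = (3 10 11)(5 12 15 7) = [0, 1, 2, 10, 4, 12, 6, 5, 8, 9, 11, 3, 15, 13, 14, 7]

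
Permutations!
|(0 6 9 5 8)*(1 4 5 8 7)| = 4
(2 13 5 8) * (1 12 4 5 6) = (1 12 4 5 8 2 13 6) = [0, 12, 13, 3, 5, 8, 1, 7, 2, 9, 10, 11, 4, 6]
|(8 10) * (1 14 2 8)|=|(1 14 2 8 10)|=5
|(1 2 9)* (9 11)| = 4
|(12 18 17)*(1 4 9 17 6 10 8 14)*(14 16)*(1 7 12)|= |(1 4 9 17)(6 10 8 16 14 7 12 18)|= 8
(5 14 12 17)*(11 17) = (5 14 12 11 17) = [0, 1, 2, 3, 4, 14, 6, 7, 8, 9, 10, 17, 11, 13, 12, 15, 16, 5]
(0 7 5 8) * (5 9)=(0 7 9 5 8)=[7, 1, 2, 3, 4, 8, 6, 9, 0, 5]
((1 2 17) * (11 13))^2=(1 17 2)=[0, 17, 1, 3, 4, 5, 6, 7, 8, 9, 10, 11, 12, 13, 14, 15, 16, 2]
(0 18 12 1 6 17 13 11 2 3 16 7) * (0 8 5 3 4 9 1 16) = [18, 6, 4, 0, 9, 3, 17, 8, 5, 1, 10, 2, 16, 11, 14, 15, 7, 13, 12] = (0 18 12 16 7 8 5 3)(1 6 17 13 11 2 4 9)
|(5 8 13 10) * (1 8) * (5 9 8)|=4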